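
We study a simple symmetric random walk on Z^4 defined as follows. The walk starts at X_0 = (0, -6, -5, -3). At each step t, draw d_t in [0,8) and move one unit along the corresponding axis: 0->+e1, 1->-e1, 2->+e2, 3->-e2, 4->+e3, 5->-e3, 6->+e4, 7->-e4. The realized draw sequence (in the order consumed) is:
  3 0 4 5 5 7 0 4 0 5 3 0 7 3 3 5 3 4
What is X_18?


(4, -11, -6, -5)

t=0: X=(0, -6, -5, -3), d=3 → -e2, X_1=(0, -7, -5, -3)
t=1: X=(0, -7, -5, -3), d=0 → +e1, X_2=(1, -7, -5, -3)
t=2: X=(1, -7, -5, -3), d=4 → +e3, X_3=(1, -7, -4, -3)
t=3: X=(1, -7, -4, -3), d=5 → -e3, X_4=(1, -7, -5, -3)
t=4: X=(1, -7, -5, -3), d=5 → -e3, X_5=(1, -7, -6, -3)
t=5: X=(1, -7, -6, -3), d=7 → -e4, X_6=(1, -7, -6, -4)
t=6: X=(1, -7, -6, -4), d=0 → +e1, X_7=(2, -7, -6, -4)
t=7: X=(2, -7, -6, -4), d=4 → +e3, X_8=(2, -7, -5, -4)
t=8: X=(2, -7, -5, -4), d=0 → +e1, X_9=(3, -7, -5, -4)
t=9: X=(3, -7, -5, -4), d=5 → -e3, X_10=(3, -7, -6, -4)
t=10: X=(3, -7, -6, -4), d=3 → -e2, X_11=(3, -8, -6, -4)
t=11: X=(3, -8, -6, -4), d=0 → +e1, X_12=(4, -8, -6, -4)
t=12: X=(4, -8, -6, -4), d=7 → -e4, X_13=(4, -8, -6, -5)
t=13: X=(4, -8, -6, -5), d=3 → -e2, X_14=(4, -9, -6, -5)
t=14: X=(4, -9, -6, -5), d=3 → -e2, X_15=(4, -10, -6, -5)
t=15: X=(4, -10, -6, -5), d=5 → -e3, X_16=(4, -10, -7, -5)
t=16: X=(4, -10, -7, -5), d=3 → -e2, X_17=(4, -11, -7, -5)
t=17: X=(4, -11, -7, -5), d=4 → +e3, X_18=(4, -11, -6, -5)


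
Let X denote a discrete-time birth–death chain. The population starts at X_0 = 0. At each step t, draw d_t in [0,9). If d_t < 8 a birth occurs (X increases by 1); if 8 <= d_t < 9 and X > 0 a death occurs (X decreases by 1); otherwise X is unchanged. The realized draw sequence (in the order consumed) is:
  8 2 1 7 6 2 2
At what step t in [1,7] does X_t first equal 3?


4

t=0: X=0, d=8 → hold, X_1=0
t=1: X=0, d=2 → birth, X_2=1
t=2: X=1, d=1 → birth, X_3=2
t=3: X=2, d=7 → birth, X_4=3
t=4: X=3, d=6 → birth, X_5=4
t=5: X=4, d=2 → birth, X_6=5
t=6: X=5, d=2 → birth, X_7=6


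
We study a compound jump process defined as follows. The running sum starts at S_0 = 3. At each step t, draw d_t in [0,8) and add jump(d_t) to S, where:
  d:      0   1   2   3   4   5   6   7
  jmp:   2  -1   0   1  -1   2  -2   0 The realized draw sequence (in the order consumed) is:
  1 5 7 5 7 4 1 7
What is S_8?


4

t=0: S=3, d=1, jump=-1, S_1=2
t=1: S=2, d=5, jump=2, S_2=4
t=2: S=4, d=7, jump=0, S_3=4
t=3: S=4, d=5, jump=2, S_4=6
t=4: S=6, d=7, jump=0, S_5=6
t=5: S=6, d=4, jump=-1, S_6=5
t=6: S=5, d=1, jump=-1, S_7=4
t=7: S=4, d=7, jump=0, S_8=4


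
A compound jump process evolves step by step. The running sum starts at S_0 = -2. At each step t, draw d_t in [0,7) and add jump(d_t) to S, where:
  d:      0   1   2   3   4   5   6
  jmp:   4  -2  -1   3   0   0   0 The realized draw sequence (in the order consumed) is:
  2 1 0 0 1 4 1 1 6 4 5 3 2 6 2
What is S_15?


-2

t=0: S=-2, d=2, jump=-1, S_1=-3
t=1: S=-3, d=1, jump=-2, S_2=-5
t=2: S=-5, d=0, jump=4, S_3=-1
t=3: S=-1, d=0, jump=4, S_4=3
t=4: S=3, d=1, jump=-2, S_5=1
t=5: S=1, d=4, jump=0, S_6=1
t=6: S=1, d=1, jump=-2, S_7=-1
t=7: S=-1, d=1, jump=-2, S_8=-3
t=8: S=-3, d=6, jump=0, S_9=-3
t=9: S=-3, d=4, jump=0, S_10=-3
t=10: S=-3, d=5, jump=0, S_11=-3
t=11: S=-3, d=3, jump=3, S_12=0
t=12: S=0, d=2, jump=-1, S_13=-1
t=13: S=-1, d=6, jump=0, S_14=-1
t=14: S=-1, d=2, jump=-1, S_15=-2


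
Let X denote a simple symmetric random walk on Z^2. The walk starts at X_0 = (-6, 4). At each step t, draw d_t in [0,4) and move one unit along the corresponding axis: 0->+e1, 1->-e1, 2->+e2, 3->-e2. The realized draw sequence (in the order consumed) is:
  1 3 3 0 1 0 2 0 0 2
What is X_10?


(-4, 4)

t=0: X=(-6, 4), d=1 → -e1, X_1=(-7, 4)
t=1: X=(-7, 4), d=3 → -e2, X_2=(-7, 3)
t=2: X=(-7, 3), d=3 → -e2, X_3=(-7, 2)
t=3: X=(-7, 2), d=0 → +e1, X_4=(-6, 2)
t=4: X=(-6, 2), d=1 → -e1, X_5=(-7, 2)
t=5: X=(-7, 2), d=0 → +e1, X_6=(-6, 2)
t=6: X=(-6, 2), d=2 → +e2, X_7=(-6, 3)
t=7: X=(-6, 3), d=0 → +e1, X_8=(-5, 3)
t=8: X=(-5, 3), d=0 → +e1, X_9=(-4, 3)
t=9: X=(-4, 3), d=2 → +e2, X_10=(-4, 4)


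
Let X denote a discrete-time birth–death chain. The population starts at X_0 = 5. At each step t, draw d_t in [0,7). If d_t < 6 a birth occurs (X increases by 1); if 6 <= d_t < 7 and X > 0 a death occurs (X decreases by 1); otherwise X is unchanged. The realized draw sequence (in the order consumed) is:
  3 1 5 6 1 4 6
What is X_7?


t=0: X=5, d=3 → birth, X_1=6
t=1: X=6, d=1 → birth, X_2=7
t=2: X=7, d=5 → birth, X_3=8
t=3: X=8, d=6 → death, X_4=7
t=4: X=7, d=1 → birth, X_5=8
t=5: X=8, d=4 → birth, X_6=9
t=6: X=9, d=6 → death, X_7=8

8


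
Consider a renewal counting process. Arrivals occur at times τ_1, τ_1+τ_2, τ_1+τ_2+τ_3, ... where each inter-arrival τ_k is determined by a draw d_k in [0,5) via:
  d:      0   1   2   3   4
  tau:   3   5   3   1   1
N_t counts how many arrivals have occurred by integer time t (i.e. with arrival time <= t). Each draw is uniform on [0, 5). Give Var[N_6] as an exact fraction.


214974324/244140625

Inter-arrival values over d=0..4: [3, 5, 3, 1, 1]
Each d has probability 1/5, so the pmf of τ is: f(1) = 2/5, f(3) = 2/5, f(5) = 1/5
Let p_n(j) = P(N_n = j), with p_0 = [1]. Condition on τ_1: p_n(0) = P(τ > n), and for j >= 1, p_n(j) = Σ_{k<=n} f(k)·p_{n−k}(j−1)
p_1 = [3/5, 2/5]  (j = 0..1)
p_2 = [3/5, 6/25, 4/25]  (j = 0..2)
p_3 = [1/5, 16/25, 12/125, 8/125]  (j = 0..3)
p_4 = [1/5, 8/25, 52/125, 24/625, 16/625]  (j = 0..4)
p_5 = [0, 13/25, 28/125, 144/625, 48/3125, 32/3125]  (j = 0..5)
p_6 = [0, 1/5, 68/125, 16/125, 368/3125, 96/15625, 64/15625]  (j = 0..6)
E[N_6] = Σ j·p_6(j) = 34349/15625;  E[N_6²] = Σ j²·p_6(j) = 89269/15625
Var[N_6] = 89269/15625 − (34349/15625)² = 214974324/244140625


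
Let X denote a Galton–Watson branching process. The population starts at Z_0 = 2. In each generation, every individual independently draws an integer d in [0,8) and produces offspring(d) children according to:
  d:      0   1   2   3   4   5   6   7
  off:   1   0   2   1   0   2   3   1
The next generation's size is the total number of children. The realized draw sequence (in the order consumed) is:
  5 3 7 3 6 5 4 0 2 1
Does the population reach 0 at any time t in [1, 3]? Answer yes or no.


gen 0: Z_0=2, draws=[5, 3], offspring=[2, 1], Z_1=3
gen 1: Z_1=3, draws=[7, 3, 6], offspring=[1, 1, 3], Z_2=5
gen 2: Z_2=5, draws=[5, 4, 0, 2, 1], offspring=[2, 0, 1, 2, 0], Z_3=5

no


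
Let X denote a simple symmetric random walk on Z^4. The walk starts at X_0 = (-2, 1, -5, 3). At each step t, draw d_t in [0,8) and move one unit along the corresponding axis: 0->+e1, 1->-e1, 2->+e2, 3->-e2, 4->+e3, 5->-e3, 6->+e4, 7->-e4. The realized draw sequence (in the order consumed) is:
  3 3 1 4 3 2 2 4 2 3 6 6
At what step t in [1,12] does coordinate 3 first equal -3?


t=0: X=(-2, 1, -5, 3), d=3 → -e2, X_1=(-2, 0, -5, 3)
t=1: X=(-2, 0, -5, 3), d=3 → -e2, X_2=(-2, -1, -5, 3)
t=2: X=(-2, -1, -5, 3), d=1 → -e1, X_3=(-3, -1, -5, 3)
t=3: X=(-3, -1, -5, 3), d=4 → +e3, X_4=(-3, -1, -4, 3)
t=4: X=(-3, -1, -4, 3), d=3 → -e2, X_5=(-3, -2, -4, 3)
t=5: X=(-3, -2, -4, 3), d=2 → +e2, X_6=(-3, -1, -4, 3)
t=6: X=(-3, -1, -4, 3), d=2 → +e2, X_7=(-3, 0, -4, 3)
t=7: X=(-3, 0, -4, 3), d=4 → +e3, X_8=(-3, 0, -3, 3)
t=8: X=(-3, 0, -3, 3), d=2 → +e2, X_9=(-3, 1, -3, 3)
t=9: X=(-3, 1, -3, 3), d=3 → -e2, X_10=(-3, 0, -3, 3)
t=10: X=(-3, 0, -3, 3), d=6 → +e4, X_11=(-3, 0, -3, 4)
t=11: X=(-3, 0, -3, 4), d=6 → +e4, X_12=(-3, 0, -3, 5)

8


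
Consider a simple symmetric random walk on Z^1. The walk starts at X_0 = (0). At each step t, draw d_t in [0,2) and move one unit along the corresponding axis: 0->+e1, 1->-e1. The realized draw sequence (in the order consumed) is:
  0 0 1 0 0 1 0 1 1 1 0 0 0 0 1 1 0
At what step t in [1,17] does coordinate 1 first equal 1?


t=0: X=(0), d=0 → +e1, X_1=(1)
t=1: X=(1), d=0 → +e1, X_2=(2)
t=2: X=(2), d=1 → -e1, X_3=(1)
t=3: X=(1), d=0 → +e1, X_4=(2)
t=4: X=(2), d=0 → +e1, X_5=(3)
t=5: X=(3), d=1 → -e1, X_6=(2)
t=6: X=(2), d=0 → +e1, X_7=(3)
t=7: X=(3), d=1 → -e1, X_8=(2)
t=8: X=(2), d=1 → -e1, X_9=(1)
t=9: X=(1), d=1 → -e1, X_10=(0)
t=10: X=(0), d=0 → +e1, X_11=(1)
t=11: X=(1), d=0 → +e1, X_12=(2)
t=12: X=(2), d=0 → +e1, X_13=(3)
t=13: X=(3), d=0 → +e1, X_14=(4)
t=14: X=(4), d=1 → -e1, X_15=(3)
t=15: X=(3), d=1 → -e1, X_16=(2)
t=16: X=(2), d=0 → +e1, X_17=(3)

1


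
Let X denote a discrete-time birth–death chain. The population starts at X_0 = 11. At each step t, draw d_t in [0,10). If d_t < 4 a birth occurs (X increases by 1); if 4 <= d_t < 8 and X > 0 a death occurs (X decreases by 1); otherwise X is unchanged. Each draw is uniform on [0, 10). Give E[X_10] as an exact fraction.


11

X can drop by at most 1 per step and X_0 = 11 > T = 10, so X_t >= 11 − t >= 1 > 0 for every t <= 10: the floor at 0 (the 'and X > 0' condition) never binds. Hence X_10 = X_0 + Σ_{t<10} Y_t with i.i.d. increments Y_t = y(d_t) ∈ {+1, −1, 0}.
Outcome values over d=0..9: [1, 1, 1, 1, -1, -1, -1, -1, 0, 0]
Σy = 0, Σy² = 8, M = 10
μ = 0/10 = 0,  σ² = 8/10 − (0)² = 4/5
E[X_10] = 11 + 10·(0) = 11


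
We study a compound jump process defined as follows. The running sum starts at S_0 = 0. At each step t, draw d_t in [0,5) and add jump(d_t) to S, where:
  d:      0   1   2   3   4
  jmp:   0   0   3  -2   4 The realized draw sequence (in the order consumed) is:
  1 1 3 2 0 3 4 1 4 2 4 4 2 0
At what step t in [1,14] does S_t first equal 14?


11

t=0: S=0, d=1, jump=0, S_1=0
t=1: S=0, d=1, jump=0, S_2=0
t=2: S=0, d=3, jump=-2, S_3=-2
t=3: S=-2, d=2, jump=3, S_4=1
t=4: S=1, d=0, jump=0, S_5=1
t=5: S=1, d=3, jump=-2, S_6=-1
t=6: S=-1, d=4, jump=4, S_7=3
t=7: S=3, d=1, jump=0, S_8=3
t=8: S=3, d=4, jump=4, S_9=7
t=9: S=7, d=2, jump=3, S_10=10
t=10: S=10, d=4, jump=4, S_11=14
t=11: S=14, d=4, jump=4, S_12=18
t=12: S=18, d=2, jump=3, S_13=21
t=13: S=21, d=0, jump=0, S_14=21


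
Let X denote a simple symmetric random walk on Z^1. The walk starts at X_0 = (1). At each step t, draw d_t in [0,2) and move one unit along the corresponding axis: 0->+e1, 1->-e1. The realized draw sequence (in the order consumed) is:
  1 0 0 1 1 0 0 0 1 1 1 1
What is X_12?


(-1)

t=0: X=(1), d=1 → -e1, X_1=(0)
t=1: X=(0), d=0 → +e1, X_2=(1)
t=2: X=(1), d=0 → +e1, X_3=(2)
t=3: X=(2), d=1 → -e1, X_4=(1)
t=4: X=(1), d=1 → -e1, X_5=(0)
t=5: X=(0), d=0 → +e1, X_6=(1)
t=6: X=(1), d=0 → +e1, X_7=(2)
t=7: X=(2), d=0 → +e1, X_8=(3)
t=8: X=(3), d=1 → -e1, X_9=(2)
t=9: X=(2), d=1 → -e1, X_10=(1)
t=10: X=(1), d=1 → -e1, X_11=(0)
t=11: X=(0), d=1 → -e1, X_12=(-1)


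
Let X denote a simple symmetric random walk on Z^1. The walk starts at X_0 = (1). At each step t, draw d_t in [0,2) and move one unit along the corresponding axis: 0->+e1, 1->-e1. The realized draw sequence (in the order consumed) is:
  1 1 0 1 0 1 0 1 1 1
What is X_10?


(-3)

t=0: X=(1), d=1 → -e1, X_1=(0)
t=1: X=(0), d=1 → -e1, X_2=(-1)
t=2: X=(-1), d=0 → +e1, X_3=(0)
t=3: X=(0), d=1 → -e1, X_4=(-1)
t=4: X=(-1), d=0 → +e1, X_5=(0)
t=5: X=(0), d=1 → -e1, X_6=(-1)
t=6: X=(-1), d=0 → +e1, X_7=(0)
t=7: X=(0), d=1 → -e1, X_8=(-1)
t=8: X=(-1), d=1 → -e1, X_9=(-2)
t=9: X=(-2), d=1 → -e1, X_10=(-3)


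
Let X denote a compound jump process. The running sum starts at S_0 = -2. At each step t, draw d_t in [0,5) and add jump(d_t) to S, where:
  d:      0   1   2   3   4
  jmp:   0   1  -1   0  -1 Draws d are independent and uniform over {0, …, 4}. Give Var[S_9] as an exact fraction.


126/25

Outcome values over d=0..4: [0, 1, -1, 0, -1]
Σy = -1, Σy² = 3, M = 5
μ = -1/5 = -1/5,  σ² = 3/5 − (-1/5)² = 14/25
Independent increments: Var[S_9] = 9·σ² = 9·(14/25) = 126/25


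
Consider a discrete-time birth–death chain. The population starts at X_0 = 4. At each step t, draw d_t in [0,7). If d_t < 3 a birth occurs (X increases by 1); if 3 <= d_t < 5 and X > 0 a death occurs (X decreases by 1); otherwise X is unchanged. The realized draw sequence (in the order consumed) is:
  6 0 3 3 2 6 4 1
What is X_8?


t=0: X=4, d=6 → hold, X_1=4
t=1: X=4, d=0 → birth, X_2=5
t=2: X=5, d=3 → death, X_3=4
t=3: X=4, d=3 → death, X_4=3
t=4: X=3, d=2 → birth, X_5=4
t=5: X=4, d=6 → hold, X_6=4
t=6: X=4, d=4 → death, X_7=3
t=7: X=3, d=1 → birth, X_8=4

4


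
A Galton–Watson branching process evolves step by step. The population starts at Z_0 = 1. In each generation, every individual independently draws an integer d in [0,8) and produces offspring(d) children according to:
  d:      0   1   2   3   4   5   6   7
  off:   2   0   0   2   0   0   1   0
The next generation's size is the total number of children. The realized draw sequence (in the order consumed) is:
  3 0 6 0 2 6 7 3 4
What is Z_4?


gen 0: Z_0=1, draws=[3], offspring=[2], Z_1=2
gen 1: Z_1=2, draws=[0, 6], offspring=[2, 1], Z_2=3
gen 2: Z_2=3, draws=[0, 2, 6], offspring=[2, 0, 1], Z_3=3
gen 3: Z_3=3, draws=[7, 3, 4], offspring=[0, 2, 0], Z_4=2

2


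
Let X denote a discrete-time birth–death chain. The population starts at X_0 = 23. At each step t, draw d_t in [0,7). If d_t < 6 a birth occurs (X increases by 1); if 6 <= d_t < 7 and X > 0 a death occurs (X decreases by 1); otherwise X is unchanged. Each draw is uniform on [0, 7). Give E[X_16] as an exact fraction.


X can drop by at most 1 per step and X_0 = 23 > T = 16, so X_t >= 23 − t >= 7 > 0 for every t <= 16: the floor at 0 (the 'and X > 0' condition) never binds. Hence X_16 = X_0 + Σ_{t<16} Y_t with i.i.d. increments Y_t = y(d_t) ∈ {+1, −1, 0}.
Outcome values over d=0..6: [1, 1, 1, 1, 1, 1, -1]
Σy = 5, Σy² = 7, M = 7
μ = 5/7 = 5/7,  σ² = 7/7 − (5/7)² = 24/49
E[X_16] = 23 + 16·(5/7) = 241/7

241/7


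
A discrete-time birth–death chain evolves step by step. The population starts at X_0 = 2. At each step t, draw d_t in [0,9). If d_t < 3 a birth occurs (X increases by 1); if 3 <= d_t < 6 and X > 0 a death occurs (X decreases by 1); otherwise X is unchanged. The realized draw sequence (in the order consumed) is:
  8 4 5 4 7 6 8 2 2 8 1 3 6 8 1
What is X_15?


3

t=0: X=2, d=8 → hold, X_1=2
t=1: X=2, d=4 → death, X_2=1
t=2: X=1, d=5 → death, X_3=0
t=3: X=0, d=4 → hold, X_4=0
t=4: X=0, d=7 → hold, X_5=0
t=5: X=0, d=6 → hold, X_6=0
t=6: X=0, d=8 → hold, X_7=0
t=7: X=0, d=2 → birth, X_8=1
t=8: X=1, d=2 → birth, X_9=2
t=9: X=2, d=8 → hold, X_10=2
t=10: X=2, d=1 → birth, X_11=3
t=11: X=3, d=3 → death, X_12=2
t=12: X=2, d=6 → hold, X_13=2
t=13: X=2, d=8 → hold, X_14=2
t=14: X=2, d=1 → birth, X_15=3


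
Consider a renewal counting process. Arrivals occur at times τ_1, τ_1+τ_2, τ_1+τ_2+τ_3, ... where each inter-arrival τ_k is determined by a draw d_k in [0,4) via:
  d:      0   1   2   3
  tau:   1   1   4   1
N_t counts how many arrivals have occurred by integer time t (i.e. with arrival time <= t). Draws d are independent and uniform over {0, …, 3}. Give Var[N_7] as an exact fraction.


Inter-arrival values over d=0..3: [1, 1, 4, 1]
Each d has probability 1/4, so the pmf of τ is: f(1) = 3/4, f(4) = 1/4
Let p_n(j) = P(N_n = j), with p_0 = [1]. Condition on τ_1: p_n(0) = P(τ > n), and for j >= 1, p_n(j) = Σ_{k<=n} f(k)·p_{n−k}(j−1)
p_1 = [1/4, 3/4]  (j = 0..1)
p_2 = [1/4, 3/16, 9/16]  (j = 0..2)
p_3 = [1/4, 3/16, 9/64, 27/64]  (j = 0..3)
p_4 = [0, 7/16, 9/64, 27/256, 81/256]  (j = 0..4)
p_5 = [0, 1/16, 33/64, 27/256, 81/1024, 243/1024]  (j = 0..5)
p_6 = [0, 1/16, 3/32, 135/256, 81/1024, 243/4096, 729/4096]  (j = 0..6)
p_7 = [0, 1/16, 3/32, 27/256, 513/1024, 243/4096, 729/16384, 2187/16384]  (j = 0..7)
E[N_7] = Σ j·p_7(j) = 66655/16384;  E[N_7²] = Σ j²·p_7(j) = 311755/16384
Var[N_7] = 311755/16384 − (66655/16384)² = 664904895/268435456

664904895/268435456


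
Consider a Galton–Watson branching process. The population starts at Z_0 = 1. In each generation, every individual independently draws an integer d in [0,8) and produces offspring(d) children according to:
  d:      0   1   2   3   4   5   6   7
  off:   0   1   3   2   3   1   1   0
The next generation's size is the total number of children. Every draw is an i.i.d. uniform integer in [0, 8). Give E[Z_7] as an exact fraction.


19487171/2097152

Outcome values over d=0..7: [0, 1, 3, 2, 3, 1, 1, 0]
Σy = 11, Σy² = 25, M = 8
μ = 11/8 = 11/8,  σ² = 25/8 − (11/8)² = 79/64
E[Z_0] = 1
E[Z_1] = 11/8·E[Z_0] = 11/8
E[Z_2] = 11/8·E[Z_1] = 121/64
E[Z_3] = 11/8·E[Z_2] = 1331/512
E[Z_4] = 11/8·E[Z_3] = 14641/4096
E[Z_5] = 11/8·E[Z_4] = 161051/32768
E[Z_6] = 11/8·E[Z_5] = 1771561/262144
E[Z_7] = 11/8·E[Z_6] = 19487171/2097152


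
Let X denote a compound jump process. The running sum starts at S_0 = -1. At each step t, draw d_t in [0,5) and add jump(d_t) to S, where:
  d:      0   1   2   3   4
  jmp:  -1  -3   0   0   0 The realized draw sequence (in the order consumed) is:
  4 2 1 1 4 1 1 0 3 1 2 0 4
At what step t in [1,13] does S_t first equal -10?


t=0: S=-1, d=4, jump=0, S_1=-1
t=1: S=-1, d=2, jump=0, S_2=-1
t=2: S=-1, d=1, jump=-3, S_3=-4
t=3: S=-4, d=1, jump=-3, S_4=-7
t=4: S=-7, d=4, jump=0, S_5=-7
t=5: S=-7, d=1, jump=-3, S_6=-10
t=6: S=-10, d=1, jump=-3, S_7=-13
t=7: S=-13, d=0, jump=-1, S_8=-14
t=8: S=-14, d=3, jump=0, S_9=-14
t=9: S=-14, d=1, jump=-3, S_10=-17
t=10: S=-17, d=2, jump=0, S_11=-17
t=11: S=-17, d=0, jump=-1, S_12=-18
t=12: S=-18, d=4, jump=0, S_13=-18

6


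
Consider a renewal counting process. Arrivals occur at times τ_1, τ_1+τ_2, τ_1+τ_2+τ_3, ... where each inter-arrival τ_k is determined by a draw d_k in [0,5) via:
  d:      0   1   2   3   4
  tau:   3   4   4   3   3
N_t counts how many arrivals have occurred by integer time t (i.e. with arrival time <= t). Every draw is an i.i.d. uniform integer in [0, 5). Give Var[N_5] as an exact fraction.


Inter-arrival values over d=0..4: [3, 4, 4, 3, 3]
Each d has probability 1/5, so the pmf of τ is: f(3) = 3/5, f(4) = 2/5
Let p_n(j) = P(N_n = j), with p_0 = [1]. Condition on τ_1: p_n(0) = P(τ > n), and for j >= 1, p_n(j) = Σ_{k<=n} f(k)·p_{n−k}(j−1)
p_1 = [1]  (j = 0)
p_2 = [1]  (j = 0)
p_3 = [2/5, 3/5]  (j = 0..1)
p_4 = [0, 1]  (j = 0..1)
p_5 = [0, 1]  (j = 0..1)
E[N_5] = Σ j·p_5(j) = 1;  E[N_5²] = Σ j²·p_5(j) = 1
Var[N_5] = 1 − (1)² = 0

0


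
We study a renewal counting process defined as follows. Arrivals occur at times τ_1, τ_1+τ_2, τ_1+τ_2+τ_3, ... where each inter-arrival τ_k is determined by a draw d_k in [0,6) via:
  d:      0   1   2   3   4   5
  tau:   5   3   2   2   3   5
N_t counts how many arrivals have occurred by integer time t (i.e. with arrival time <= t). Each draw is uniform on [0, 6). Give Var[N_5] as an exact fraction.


Inter-arrival values over d=0..5: [5, 3, 2, 2, 3, 5]
Each d has probability 1/6, so the pmf of τ is: f(2) = 1/3, f(3) = 1/3, f(5) = 1/3
Let p_n(j) = P(N_n = j), with p_0 = [1]. Condition on τ_1: p_n(0) = P(τ > n), and for j >= 1, p_n(j) = Σ_{k<=n} f(k)·p_{n−k}(j−1)
p_1 = [1]  (j = 0)
p_2 = [2/3, 1/3]  (j = 0..1)
p_3 = [1/3, 2/3]  (j = 0..1)
p_4 = [1/3, 5/9, 1/9]  (j = 0..2)
p_5 = [0, 2/3, 1/3]  (j = 0..2)
E[N_5] = Σ j·p_5(j) = 4/3;  E[N_5²] = Σ j²·p_5(j) = 2
Var[N_5] = 2 − (4/3)² = 2/9

2/9


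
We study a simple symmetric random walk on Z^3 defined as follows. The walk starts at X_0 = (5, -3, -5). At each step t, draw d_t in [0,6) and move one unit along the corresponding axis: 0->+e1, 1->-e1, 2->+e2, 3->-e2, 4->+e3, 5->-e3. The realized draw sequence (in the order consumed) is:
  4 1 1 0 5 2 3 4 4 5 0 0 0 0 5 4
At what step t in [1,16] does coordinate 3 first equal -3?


t=0: X=(5, -3, -5), d=4 → +e3, X_1=(5, -3, -4)
t=1: X=(5, -3, -4), d=1 → -e1, X_2=(4, -3, -4)
t=2: X=(4, -3, -4), d=1 → -e1, X_3=(3, -3, -4)
t=3: X=(3, -3, -4), d=0 → +e1, X_4=(4, -3, -4)
t=4: X=(4, -3, -4), d=5 → -e3, X_5=(4, -3, -5)
t=5: X=(4, -3, -5), d=2 → +e2, X_6=(4, -2, -5)
t=6: X=(4, -2, -5), d=3 → -e2, X_7=(4, -3, -5)
t=7: X=(4, -3, -5), d=4 → +e3, X_8=(4, -3, -4)
t=8: X=(4, -3, -4), d=4 → +e3, X_9=(4, -3, -3)
t=9: X=(4, -3, -3), d=5 → -e3, X_10=(4, -3, -4)
t=10: X=(4, -3, -4), d=0 → +e1, X_11=(5, -3, -4)
t=11: X=(5, -3, -4), d=0 → +e1, X_12=(6, -3, -4)
t=12: X=(6, -3, -4), d=0 → +e1, X_13=(7, -3, -4)
t=13: X=(7, -3, -4), d=0 → +e1, X_14=(8, -3, -4)
t=14: X=(8, -3, -4), d=5 → -e3, X_15=(8, -3, -5)
t=15: X=(8, -3, -5), d=4 → +e3, X_16=(8, -3, -4)

9


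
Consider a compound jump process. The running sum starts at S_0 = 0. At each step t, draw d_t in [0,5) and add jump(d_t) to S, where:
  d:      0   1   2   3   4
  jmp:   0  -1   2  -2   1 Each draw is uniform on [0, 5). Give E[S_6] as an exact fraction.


Outcome values over d=0..4: [0, -1, 2, -2, 1]
Σy = 0, Σy² = 10, M = 5
μ = 0/5 = 0,  σ² = 10/5 − (0)² = 2
E[S_6] = 0 + 6·(0) = 0

0


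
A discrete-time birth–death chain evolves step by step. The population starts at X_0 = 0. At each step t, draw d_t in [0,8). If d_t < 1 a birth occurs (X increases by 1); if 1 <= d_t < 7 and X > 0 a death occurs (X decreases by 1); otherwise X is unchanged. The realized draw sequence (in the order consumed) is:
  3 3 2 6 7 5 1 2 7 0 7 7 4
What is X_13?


t=0: X=0, d=3 → hold, X_1=0
t=1: X=0, d=3 → hold, X_2=0
t=2: X=0, d=2 → hold, X_3=0
t=3: X=0, d=6 → hold, X_4=0
t=4: X=0, d=7 → hold, X_5=0
t=5: X=0, d=5 → hold, X_6=0
t=6: X=0, d=1 → hold, X_7=0
t=7: X=0, d=2 → hold, X_8=0
t=8: X=0, d=7 → hold, X_9=0
t=9: X=0, d=0 → birth, X_10=1
t=10: X=1, d=7 → hold, X_11=1
t=11: X=1, d=7 → hold, X_12=1
t=12: X=1, d=4 → death, X_13=0

0


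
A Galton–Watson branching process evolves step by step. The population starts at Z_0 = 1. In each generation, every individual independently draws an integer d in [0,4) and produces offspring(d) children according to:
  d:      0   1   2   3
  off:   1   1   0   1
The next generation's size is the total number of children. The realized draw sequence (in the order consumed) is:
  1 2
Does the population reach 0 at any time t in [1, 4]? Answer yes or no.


gen 0: Z_0=1, draws=[1], offspring=[1], Z_1=1
gen 1: Z_1=1, draws=[2], offspring=[0], Z_2=0
gen 2: Z_2=0, draws=[], offspring=[], Z_3=0
gen 3: Z_3=0, draws=[], offspring=[], Z_4=0

yes


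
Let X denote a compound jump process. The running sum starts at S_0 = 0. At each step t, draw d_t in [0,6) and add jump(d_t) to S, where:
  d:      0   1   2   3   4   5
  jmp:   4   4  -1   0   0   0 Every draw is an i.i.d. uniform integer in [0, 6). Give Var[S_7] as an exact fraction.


1043/36

Outcome values over d=0..5: [4, 4, -1, 0, 0, 0]
Σy = 7, Σy² = 33, M = 6
μ = 7/6 = 7/6,  σ² = 33/6 − (7/6)² = 149/36
Independent increments: Var[S_7] = 7·σ² = 7·(149/36) = 1043/36


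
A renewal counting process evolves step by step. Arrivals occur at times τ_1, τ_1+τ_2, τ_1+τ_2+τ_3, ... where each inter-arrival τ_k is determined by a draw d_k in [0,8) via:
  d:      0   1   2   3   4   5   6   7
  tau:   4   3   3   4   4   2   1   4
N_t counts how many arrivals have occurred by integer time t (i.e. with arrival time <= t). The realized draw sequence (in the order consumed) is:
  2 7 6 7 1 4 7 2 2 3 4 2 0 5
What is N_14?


draw d_1=2: τ_1=3, arrival time A_1=3
draw d_2=7: τ_2=4, arrival time A_2=7
draw d_3=6: τ_3=1, arrival time A_3=8
draw d_4=7: τ_4=4, arrival time A_4=12
draw d_5=1: τ_5=3, arrival time A_5=15
draw d_6=4: τ_6=4, arrival time A_6=19
draw d_7=7: τ_7=4, arrival time A_7=23
draw d_8=2: τ_8=3, arrival time A_8=26
draw d_9=2: τ_9=3, arrival time A_9=29
draw d_10=3: τ_10=4, arrival time A_10=33
draw d_11=4: τ_11=4, arrival time A_11=37
draw d_12=2: τ_12=3, arrival time A_12=40
draw d_13=0: τ_13=4, arrival time A_13=44
draw d_14=5: τ_14=2, arrival time A_14=46
N_t over t=0..14: 0:0 1:0 2:0 3:1 4:1 5:1 6:1 7:2 8:3 9:3 10:3 11:3 12:4 13:4 14:4

4


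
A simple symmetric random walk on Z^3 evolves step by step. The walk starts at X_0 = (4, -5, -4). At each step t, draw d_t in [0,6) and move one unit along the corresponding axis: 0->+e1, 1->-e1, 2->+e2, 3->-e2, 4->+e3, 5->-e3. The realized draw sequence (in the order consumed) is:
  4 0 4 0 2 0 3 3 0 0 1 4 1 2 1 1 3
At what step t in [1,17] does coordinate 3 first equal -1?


t=0: X=(4, -5, -4), d=4 → +e3, X_1=(4, -5, -3)
t=1: X=(4, -5, -3), d=0 → +e1, X_2=(5, -5, -3)
t=2: X=(5, -5, -3), d=4 → +e3, X_3=(5, -5, -2)
t=3: X=(5, -5, -2), d=0 → +e1, X_4=(6, -5, -2)
t=4: X=(6, -5, -2), d=2 → +e2, X_5=(6, -4, -2)
t=5: X=(6, -4, -2), d=0 → +e1, X_6=(7, -4, -2)
t=6: X=(7, -4, -2), d=3 → -e2, X_7=(7, -5, -2)
t=7: X=(7, -5, -2), d=3 → -e2, X_8=(7, -6, -2)
t=8: X=(7, -6, -2), d=0 → +e1, X_9=(8, -6, -2)
t=9: X=(8, -6, -2), d=0 → +e1, X_10=(9, -6, -2)
t=10: X=(9, -6, -2), d=1 → -e1, X_11=(8, -6, -2)
t=11: X=(8, -6, -2), d=4 → +e3, X_12=(8, -6, -1)
t=12: X=(8, -6, -1), d=1 → -e1, X_13=(7, -6, -1)
t=13: X=(7, -6, -1), d=2 → +e2, X_14=(7, -5, -1)
t=14: X=(7, -5, -1), d=1 → -e1, X_15=(6, -5, -1)
t=15: X=(6, -5, -1), d=1 → -e1, X_16=(5, -5, -1)
t=16: X=(5, -5, -1), d=3 → -e2, X_17=(5, -6, -1)

12


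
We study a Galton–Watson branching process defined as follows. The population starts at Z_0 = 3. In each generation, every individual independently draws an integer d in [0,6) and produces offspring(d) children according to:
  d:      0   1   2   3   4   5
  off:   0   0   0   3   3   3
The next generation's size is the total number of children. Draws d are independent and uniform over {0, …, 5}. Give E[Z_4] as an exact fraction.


243/16

Outcome values over d=0..5: [0, 0, 0, 3, 3, 3]
Σy = 9, Σy² = 27, M = 6
μ = 9/6 = 3/2,  σ² = 27/6 − (3/2)² = 9/4
E[Z_0] = 3
E[Z_1] = 3/2·E[Z_0] = 9/2
E[Z_2] = 3/2·E[Z_1] = 27/4
E[Z_3] = 3/2·E[Z_2] = 81/8
E[Z_4] = 3/2·E[Z_3] = 243/16


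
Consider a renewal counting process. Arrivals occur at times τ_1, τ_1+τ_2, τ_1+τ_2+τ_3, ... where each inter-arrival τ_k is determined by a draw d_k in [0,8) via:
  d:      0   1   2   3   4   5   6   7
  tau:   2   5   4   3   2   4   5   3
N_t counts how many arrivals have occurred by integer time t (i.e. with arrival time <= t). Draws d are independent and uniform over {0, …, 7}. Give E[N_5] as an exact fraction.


Inter-arrival values over d=0..7: [2, 5, 4, 3, 2, 4, 5, 3]
Each d has probability 1/8, so the pmf of τ is: f(2) = 1/4, f(3) = 1/4, f(4) = 1/4, f(5) = 1/4
Renewal equation for m(n) = E[N_n]: condition on τ_1 = k (if k <= n, one arrival plus a fresh copy on the remaining n−k steps): m(n) = F(n) + Σ_{k<=n} f(k)·m(n−k), where F(n) = P(τ <= n) and m(0) = 0
m(1) = F(1) = 0
m(2) = F(2) = 1/4
m(3) = F(3) = 1/2
m(4) = F(4) + f(2)·m(2) = 3/4 + 1/4·1/4 = 13/16
m(5) = F(5) + f(2)·m(3) + f(3)·m(2) = 1 + 1/4·1/2 + 1/4·1/4 = 19/16
E[N_5] = m(5) = 19/16

19/16


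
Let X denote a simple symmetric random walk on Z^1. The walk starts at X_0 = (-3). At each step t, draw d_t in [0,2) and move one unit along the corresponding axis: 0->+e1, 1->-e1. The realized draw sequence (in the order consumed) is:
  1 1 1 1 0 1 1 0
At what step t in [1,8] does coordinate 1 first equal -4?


1

t=0: X=(-3), d=1 → -e1, X_1=(-4)
t=1: X=(-4), d=1 → -e1, X_2=(-5)
t=2: X=(-5), d=1 → -e1, X_3=(-6)
t=3: X=(-6), d=1 → -e1, X_4=(-7)
t=4: X=(-7), d=0 → +e1, X_5=(-6)
t=5: X=(-6), d=1 → -e1, X_6=(-7)
t=6: X=(-7), d=1 → -e1, X_7=(-8)
t=7: X=(-8), d=0 → +e1, X_8=(-7)


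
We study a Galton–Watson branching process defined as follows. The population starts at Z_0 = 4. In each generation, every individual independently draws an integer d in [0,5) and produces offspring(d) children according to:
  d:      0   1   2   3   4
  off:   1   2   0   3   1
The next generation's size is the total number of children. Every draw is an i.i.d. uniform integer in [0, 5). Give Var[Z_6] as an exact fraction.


89165303136/244140625

Outcome values over d=0..4: [1, 2, 0, 3, 1]
Σy = 7, Σy² = 15, M = 5
μ = 7/5 = 7/5,  σ² = 15/5 − (7/5)² = 26/25
V_0 = 0, E_0 = 4
V_1 = 26/25·E_0 + (7/5)²·V_0 = 104/25;  E_1 = 28/5
V_2 = 26/25·E_1 + (7/5)²·V_1 = 8736/625;  E_2 = 196/25
V_3 = 26/25·E_2 + (7/5)²·V_2 = 555464/15625;  E_3 = 1372/125
V_4 = 26/25·E_3 + (7/5)²·V_3 = 31676736/390625;  E_4 = 9604/625
V_5 = 26/25·E_4 + (7/5)²·V_4 = 1708225064/9765625;  E_5 = 67228/3125
V_6 = 26/25·E_5 + (7/5)²·V_5 = 89165303136/244140625;  E_6 = 470596/15625


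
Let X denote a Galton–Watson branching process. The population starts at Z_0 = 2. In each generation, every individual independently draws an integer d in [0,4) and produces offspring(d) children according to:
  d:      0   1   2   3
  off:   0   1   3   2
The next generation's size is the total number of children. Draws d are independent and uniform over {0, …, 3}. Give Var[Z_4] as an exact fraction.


8775/128

Outcome values over d=0..3: [0, 1, 3, 2]
Σy = 6, Σy² = 14, M = 4
μ = 6/4 = 3/2,  σ² = 14/4 − (3/2)² = 5/4
V_0 = 0, E_0 = 2
V_1 = 5/4·E_0 + (3/2)²·V_0 = 5/2;  E_1 = 3
V_2 = 5/4·E_1 + (3/2)²·V_1 = 75/8;  E_2 = 9/2
V_3 = 5/4·E_2 + (3/2)²·V_2 = 855/32;  E_3 = 27/4
V_4 = 5/4·E_3 + (3/2)²·V_3 = 8775/128;  E_4 = 81/8


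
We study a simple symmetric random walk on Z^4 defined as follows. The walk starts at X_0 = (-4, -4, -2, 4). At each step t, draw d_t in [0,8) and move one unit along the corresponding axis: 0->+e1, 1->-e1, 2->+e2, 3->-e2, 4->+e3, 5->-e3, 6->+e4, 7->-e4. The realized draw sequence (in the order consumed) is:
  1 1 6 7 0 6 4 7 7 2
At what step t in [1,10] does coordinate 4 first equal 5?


3

t=0: X=(-4, -4, -2, 4), d=1 → -e1, X_1=(-5, -4, -2, 4)
t=1: X=(-5, -4, -2, 4), d=1 → -e1, X_2=(-6, -4, -2, 4)
t=2: X=(-6, -4, -2, 4), d=6 → +e4, X_3=(-6, -4, -2, 5)
t=3: X=(-6, -4, -2, 5), d=7 → -e4, X_4=(-6, -4, -2, 4)
t=4: X=(-6, -4, -2, 4), d=0 → +e1, X_5=(-5, -4, -2, 4)
t=5: X=(-5, -4, -2, 4), d=6 → +e4, X_6=(-5, -4, -2, 5)
t=6: X=(-5, -4, -2, 5), d=4 → +e3, X_7=(-5, -4, -1, 5)
t=7: X=(-5, -4, -1, 5), d=7 → -e4, X_8=(-5, -4, -1, 4)
t=8: X=(-5, -4, -1, 4), d=7 → -e4, X_9=(-5, -4, -1, 3)
t=9: X=(-5, -4, -1, 3), d=2 → +e2, X_10=(-5, -3, -1, 3)


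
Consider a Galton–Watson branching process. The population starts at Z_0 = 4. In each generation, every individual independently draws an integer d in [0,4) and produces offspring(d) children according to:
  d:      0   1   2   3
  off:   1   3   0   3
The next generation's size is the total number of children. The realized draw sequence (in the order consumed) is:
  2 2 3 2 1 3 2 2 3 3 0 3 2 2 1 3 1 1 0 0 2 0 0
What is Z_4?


gen 0: Z_0=4, draws=[2, 2, 3, 2], offspring=[0, 0, 3, 0], Z_1=3
gen 1: Z_1=3, draws=[1, 3, 2], offspring=[3, 3, 0], Z_2=6
gen 2: Z_2=6, draws=[2, 3, 3, 0, 3, 2], offspring=[0, 3, 3, 1, 3, 0], Z_3=10
gen 3: Z_3=10, draws=[2, 1, 3, 1, 1, 0, 0, 2, 0, 0], offspring=[0, 3, 3, 3, 3, 1, 1, 0, 1, 1], Z_4=16

16


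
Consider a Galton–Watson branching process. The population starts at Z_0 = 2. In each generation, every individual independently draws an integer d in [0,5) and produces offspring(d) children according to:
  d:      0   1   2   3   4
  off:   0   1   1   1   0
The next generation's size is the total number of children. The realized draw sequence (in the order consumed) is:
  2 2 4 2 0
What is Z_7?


gen 0: Z_0=2, draws=[2, 2], offspring=[1, 1], Z_1=2
gen 1: Z_1=2, draws=[4, 2], offspring=[0, 1], Z_2=1
gen 2: Z_2=1, draws=[0], offspring=[0], Z_3=0
gen 3: Z_3=0, draws=[], offspring=[], Z_4=0
gen 4: Z_4=0, draws=[], offspring=[], Z_5=0
gen 5: Z_5=0, draws=[], offspring=[], Z_6=0
gen 6: Z_6=0, draws=[], offspring=[], Z_7=0

0


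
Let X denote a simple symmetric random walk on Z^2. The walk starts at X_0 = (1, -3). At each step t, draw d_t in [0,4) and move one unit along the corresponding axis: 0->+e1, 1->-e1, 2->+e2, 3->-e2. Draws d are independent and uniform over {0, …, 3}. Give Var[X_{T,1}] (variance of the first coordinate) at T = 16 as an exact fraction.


Outcome values over d=0..3: [1, -1, 0, 0]
Σy = 0, Σy² = 2, M = 4
μ = 0/4 = 0,  σ² = 2/4 − (0)² = 1/2
Independent increments: Var[X_16] = 16·σ² = 16·(1/2) = 8

8


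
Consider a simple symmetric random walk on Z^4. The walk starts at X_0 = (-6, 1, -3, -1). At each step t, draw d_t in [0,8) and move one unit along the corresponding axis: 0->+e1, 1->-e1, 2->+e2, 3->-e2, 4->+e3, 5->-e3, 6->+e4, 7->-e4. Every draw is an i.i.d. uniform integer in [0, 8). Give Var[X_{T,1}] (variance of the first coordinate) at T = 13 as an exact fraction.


Outcome values over d=0..7: [1, -1, 0, 0, 0, 0, 0, 0]
Σy = 0, Σy² = 2, M = 8
μ = 0/8 = 0,  σ² = 2/8 − (0)² = 1/4
Independent increments: Var[X_13] = 13·σ² = 13·(1/4) = 13/4

13/4


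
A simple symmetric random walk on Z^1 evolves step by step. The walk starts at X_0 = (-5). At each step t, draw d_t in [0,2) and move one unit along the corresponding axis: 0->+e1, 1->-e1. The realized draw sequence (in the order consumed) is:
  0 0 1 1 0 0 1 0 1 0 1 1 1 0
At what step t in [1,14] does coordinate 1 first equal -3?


t=0: X=(-5), d=0 → +e1, X_1=(-4)
t=1: X=(-4), d=0 → +e1, X_2=(-3)
t=2: X=(-3), d=1 → -e1, X_3=(-4)
t=3: X=(-4), d=1 → -e1, X_4=(-5)
t=4: X=(-5), d=0 → +e1, X_5=(-4)
t=5: X=(-4), d=0 → +e1, X_6=(-3)
t=6: X=(-3), d=1 → -e1, X_7=(-4)
t=7: X=(-4), d=0 → +e1, X_8=(-3)
t=8: X=(-3), d=1 → -e1, X_9=(-4)
t=9: X=(-4), d=0 → +e1, X_10=(-3)
t=10: X=(-3), d=1 → -e1, X_11=(-4)
t=11: X=(-4), d=1 → -e1, X_12=(-5)
t=12: X=(-5), d=1 → -e1, X_13=(-6)
t=13: X=(-6), d=0 → +e1, X_14=(-5)

2


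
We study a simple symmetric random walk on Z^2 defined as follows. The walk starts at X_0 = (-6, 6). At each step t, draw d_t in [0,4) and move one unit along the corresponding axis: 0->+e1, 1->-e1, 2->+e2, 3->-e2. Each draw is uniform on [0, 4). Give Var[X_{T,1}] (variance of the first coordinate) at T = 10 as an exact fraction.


5

Outcome values over d=0..3: [1, -1, 0, 0]
Σy = 0, Σy² = 2, M = 4
μ = 0/4 = 0,  σ² = 2/4 − (0)² = 1/2
Independent increments: Var[X_10] = 10·σ² = 10·(1/2) = 5


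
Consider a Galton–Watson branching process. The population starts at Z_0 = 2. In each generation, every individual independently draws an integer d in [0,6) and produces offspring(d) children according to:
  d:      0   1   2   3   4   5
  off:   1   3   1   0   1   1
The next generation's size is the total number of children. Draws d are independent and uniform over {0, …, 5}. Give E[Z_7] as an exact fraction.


823543/139968

Outcome values over d=0..5: [1, 3, 1, 0, 1, 1]
Σy = 7, Σy² = 13, M = 6
μ = 7/6 = 7/6,  σ² = 13/6 − (7/6)² = 29/36
E[Z_0] = 2
E[Z_1] = 7/6·E[Z_0] = 7/3
E[Z_2] = 7/6·E[Z_1] = 49/18
E[Z_3] = 7/6·E[Z_2] = 343/108
E[Z_4] = 7/6·E[Z_3] = 2401/648
E[Z_5] = 7/6·E[Z_4] = 16807/3888
E[Z_6] = 7/6·E[Z_5] = 117649/23328
E[Z_7] = 7/6·E[Z_6] = 823543/139968


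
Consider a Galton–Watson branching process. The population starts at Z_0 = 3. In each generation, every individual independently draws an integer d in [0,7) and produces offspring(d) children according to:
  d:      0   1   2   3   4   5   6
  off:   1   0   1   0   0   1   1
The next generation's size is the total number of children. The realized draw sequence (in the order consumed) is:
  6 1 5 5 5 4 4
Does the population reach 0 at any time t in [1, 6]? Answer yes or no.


gen 0: Z_0=3, draws=[6, 1, 5], offspring=[1, 0, 1], Z_1=2
gen 1: Z_1=2, draws=[5, 5], offspring=[1, 1], Z_2=2
gen 2: Z_2=2, draws=[4, 4], offspring=[0, 0], Z_3=0
gen 3: Z_3=0, draws=[], offspring=[], Z_4=0
gen 4: Z_4=0, draws=[], offspring=[], Z_5=0
gen 5: Z_5=0, draws=[], offspring=[], Z_6=0

yes


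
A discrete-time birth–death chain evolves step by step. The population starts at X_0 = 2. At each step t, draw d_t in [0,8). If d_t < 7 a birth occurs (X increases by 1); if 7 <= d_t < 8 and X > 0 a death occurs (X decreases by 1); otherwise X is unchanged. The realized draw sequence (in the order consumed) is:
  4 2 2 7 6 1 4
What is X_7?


t=0: X=2, d=4 → birth, X_1=3
t=1: X=3, d=2 → birth, X_2=4
t=2: X=4, d=2 → birth, X_3=5
t=3: X=5, d=7 → death, X_4=4
t=4: X=4, d=6 → birth, X_5=5
t=5: X=5, d=1 → birth, X_6=6
t=6: X=6, d=4 → birth, X_7=7

7


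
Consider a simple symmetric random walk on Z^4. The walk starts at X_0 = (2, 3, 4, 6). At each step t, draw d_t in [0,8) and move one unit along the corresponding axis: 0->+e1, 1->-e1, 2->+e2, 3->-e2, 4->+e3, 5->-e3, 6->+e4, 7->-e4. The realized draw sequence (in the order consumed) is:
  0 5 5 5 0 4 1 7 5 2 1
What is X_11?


(2, 4, 1, 5)

t=0: X=(2, 3, 4, 6), d=0 → +e1, X_1=(3, 3, 4, 6)
t=1: X=(3, 3, 4, 6), d=5 → -e3, X_2=(3, 3, 3, 6)
t=2: X=(3, 3, 3, 6), d=5 → -e3, X_3=(3, 3, 2, 6)
t=3: X=(3, 3, 2, 6), d=5 → -e3, X_4=(3, 3, 1, 6)
t=4: X=(3, 3, 1, 6), d=0 → +e1, X_5=(4, 3, 1, 6)
t=5: X=(4, 3, 1, 6), d=4 → +e3, X_6=(4, 3, 2, 6)
t=6: X=(4, 3, 2, 6), d=1 → -e1, X_7=(3, 3, 2, 6)
t=7: X=(3, 3, 2, 6), d=7 → -e4, X_8=(3, 3, 2, 5)
t=8: X=(3, 3, 2, 5), d=5 → -e3, X_9=(3, 3, 1, 5)
t=9: X=(3, 3, 1, 5), d=2 → +e2, X_10=(3, 4, 1, 5)
t=10: X=(3, 4, 1, 5), d=1 → -e1, X_11=(2, 4, 1, 5)


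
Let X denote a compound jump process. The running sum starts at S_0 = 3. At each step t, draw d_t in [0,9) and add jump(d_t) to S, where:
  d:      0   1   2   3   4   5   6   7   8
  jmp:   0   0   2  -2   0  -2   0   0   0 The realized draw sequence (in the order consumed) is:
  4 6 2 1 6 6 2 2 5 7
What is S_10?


t=0: S=3, d=4, jump=0, S_1=3
t=1: S=3, d=6, jump=0, S_2=3
t=2: S=3, d=2, jump=2, S_3=5
t=3: S=5, d=1, jump=0, S_4=5
t=4: S=5, d=6, jump=0, S_5=5
t=5: S=5, d=6, jump=0, S_6=5
t=6: S=5, d=2, jump=2, S_7=7
t=7: S=7, d=2, jump=2, S_8=9
t=8: S=9, d=5, jump=-2, S_9=7
t=9: S=7, d=7, jump=0, S_10=7

7


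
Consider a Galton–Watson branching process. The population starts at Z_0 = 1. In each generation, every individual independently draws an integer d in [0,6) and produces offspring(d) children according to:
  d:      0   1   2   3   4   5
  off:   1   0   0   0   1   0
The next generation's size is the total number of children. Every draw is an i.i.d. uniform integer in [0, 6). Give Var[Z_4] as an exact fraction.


80/6561

Outcome values over d=0..5: [1, 0, 0, 0, 1, 0]
Σy = 2, Σy² = 2, M = 6
μ = 2/6 = 1/3,  σ² = 2/6 − (1/3)² = 2/9
V_0 = 0, E_0 = 1
V_1 = 2/9·E_0 + (1/3)²·V_0 = 2/9;  E_1 = 1/3
V_2 = 2/9·E_1 + (1/3)²·V_1 = 8/81;  E_2 = 1/9
V_3 = 2/9·E_2 + (1/3)²·V_2 = 26/729;  E_3 = 1/27
V_4 = 2/9·E_3 + (1/3)²·V_3 = 80/6561;  E_4 = 1/81


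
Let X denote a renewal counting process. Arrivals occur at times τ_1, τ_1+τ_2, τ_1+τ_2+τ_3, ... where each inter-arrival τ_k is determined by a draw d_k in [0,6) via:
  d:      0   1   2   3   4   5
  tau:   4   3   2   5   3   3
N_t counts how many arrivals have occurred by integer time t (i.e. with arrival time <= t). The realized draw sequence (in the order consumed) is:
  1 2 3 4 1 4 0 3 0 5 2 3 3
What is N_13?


4

draw d_1=1: τ_1=3, arrival time A_1=3
draw d_2=2: τ_2=2, arrival time A_2=5
draw d_3=3: τ_3=5, arrival time A_3=10
draw d_4=4: τ_4=3, arrival time A_4=13
draw d_5=1: τ_5=3, arrival time A_5=16
draw d_6=4: τ_6=3, arrival time A_6=19
draw d_7=0: τ_7=4, arrival time A_7=23
draw d_8=3: τ_8=5, arrival time A_8=28
draw d_9=0: τ_9=4, arrival time A_9=32
draw d_10=5: τ_10=3, arrival time A_10=35
draw d_11=2: τ_11=2, arrival time A_11=37
draw d_12=3: τ_12=5, arrival time A_12=42
draw d_13=3: τ_13=5, arrival time A_13=47
N_t over t=0..13: 0:0 1:0 2:0 3:1 4:1 5:2 6:2 7:2 8:2 9:2 10:3 11:3 12:3 13:4


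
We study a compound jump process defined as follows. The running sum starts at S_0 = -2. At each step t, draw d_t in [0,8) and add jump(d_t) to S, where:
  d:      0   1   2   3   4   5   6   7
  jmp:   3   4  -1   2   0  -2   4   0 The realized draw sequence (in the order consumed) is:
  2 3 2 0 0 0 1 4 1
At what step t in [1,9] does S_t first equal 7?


6

t=0: S=-2, d=2, jump=-1, S_1=-3
t=1: S=-3, d=3, jump=2, S_2=-1
t=2: S=-1, d=2, jump=-1, S_3=-2
t=3: S=-2, d=0, jump=3, S_4=1
t=4: S=1, d=0, jump=3, S_5=4
t=5: S=4, d=0, jump=3, S_6=7
t=6: S=7, d=1, jump=4, S_7=11
t=7: S=11, d=4, jump=0, S_8=11
t=8: S=11, d=1, jump=4, S_9=15


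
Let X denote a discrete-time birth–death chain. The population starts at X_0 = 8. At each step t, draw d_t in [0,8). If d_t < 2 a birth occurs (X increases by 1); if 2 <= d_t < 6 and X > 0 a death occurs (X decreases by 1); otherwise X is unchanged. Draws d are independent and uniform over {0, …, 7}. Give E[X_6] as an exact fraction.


13/2

X can drop by at most 1 per step and X_0 = 8 > T = 6, so X_t >= 8 − t >= 2 > 0 for every t <= 6: the floor at 0 (the 'and X > 0' condition) never binds. Hence X_6 = X_0 + Σ_{t<6} Y_t with i.i.d. increments Y_t = y(d_t) ∈ {+1, −1, 0}.
Outcome values over d=0..7: [1, 1, -1, -1, -1, -1, 0, 0]
Σy = -2, Σy² = 6, M = 8
μ = -2/8 = -1/4,  σ² = 6/8 − (-1/4)² = 11/16
E[X_6] = 8 + 6·(-1/4) = 13/2
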